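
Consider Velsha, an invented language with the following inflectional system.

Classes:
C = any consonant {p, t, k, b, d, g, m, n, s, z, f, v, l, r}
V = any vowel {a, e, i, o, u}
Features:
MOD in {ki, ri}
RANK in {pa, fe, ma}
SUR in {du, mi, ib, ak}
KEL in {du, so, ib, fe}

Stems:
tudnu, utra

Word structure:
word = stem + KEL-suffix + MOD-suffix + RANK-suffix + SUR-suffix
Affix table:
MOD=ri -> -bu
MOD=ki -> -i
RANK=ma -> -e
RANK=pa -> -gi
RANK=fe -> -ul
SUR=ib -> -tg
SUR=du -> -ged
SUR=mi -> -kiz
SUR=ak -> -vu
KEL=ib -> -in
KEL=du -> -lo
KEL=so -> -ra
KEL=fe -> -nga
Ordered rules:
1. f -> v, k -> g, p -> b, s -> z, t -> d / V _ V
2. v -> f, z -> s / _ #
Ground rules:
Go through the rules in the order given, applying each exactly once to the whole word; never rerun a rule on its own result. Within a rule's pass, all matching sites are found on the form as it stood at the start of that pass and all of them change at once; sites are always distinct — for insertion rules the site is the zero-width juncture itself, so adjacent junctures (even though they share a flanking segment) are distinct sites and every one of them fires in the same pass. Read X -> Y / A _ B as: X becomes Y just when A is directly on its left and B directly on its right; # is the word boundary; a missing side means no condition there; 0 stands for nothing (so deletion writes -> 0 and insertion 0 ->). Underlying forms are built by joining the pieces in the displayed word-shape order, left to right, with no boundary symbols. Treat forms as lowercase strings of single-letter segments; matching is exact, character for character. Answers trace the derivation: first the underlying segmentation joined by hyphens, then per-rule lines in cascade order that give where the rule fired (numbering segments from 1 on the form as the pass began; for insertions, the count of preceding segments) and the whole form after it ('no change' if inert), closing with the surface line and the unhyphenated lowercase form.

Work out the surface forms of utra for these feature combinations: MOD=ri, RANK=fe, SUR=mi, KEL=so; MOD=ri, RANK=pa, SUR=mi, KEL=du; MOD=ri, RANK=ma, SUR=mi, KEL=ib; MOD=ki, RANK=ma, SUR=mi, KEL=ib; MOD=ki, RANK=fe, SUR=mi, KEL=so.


cell MOD=ri, RANK=fe, SUR=mi, KEL=so:
underlying: utra-ra-bu-ul-kiz
1. f -> v, k -> g, p -> b, s -> z, t -> d / V _ V: no change
2. v -> f, z -> s / _ #: fires at position(s) 13: utrarabuulkis
surface: utrarabuulkis

cell MOD=ri, RANK=pa, SUR=mi, KEL=du:
underlying: utra-lo-bu-gi-kiz
1. f -> v, k -> g, p -> b, s -> z, t -> d / V _ V: fires at position(s) 11: utralobugigiz
2. v -> f, z -> s / _ #: fires at position(s) 13: utralobugigis
surface: utralobugigis

cell MOD=ri, RANK=ma, SUR=mi, KEL=ib:
underlying: utra-in-bu-e-kiz
1. f -> v, k -> g, p -> b, s -> z, t -> d / V _ V: fires at position(s) 10: utrainbuegiz
2. v -> f, z -> s / _ #: fires at position(s) 12: utrainbuegis
surface: utrainbuegis

cell MOD=ki, RANK=ma, SUR=mi, KEL=ib:
underlying: utra-in-i-e-kiz
1. f -> v, k -> g, p -> b, s -> z, t -> d / V _ V: fires at position(s) 9: utrainiegiz
2. v -> f, z -> s / _ #: fires at position(s) 11: utrainiegis
surface: utrainiegis

cell MOD=ki, RANK=fe, SUR=mi, KEL=so:
underlying: utra-ra-i-ul-kiz
1. f -> v, k -> g, p -> b, s -> z, t -> d / V _ V: no change
2. v -> f, z -> s / _ #: fires at position(s) 12: utraraiulkis
surface: utraraiulkis


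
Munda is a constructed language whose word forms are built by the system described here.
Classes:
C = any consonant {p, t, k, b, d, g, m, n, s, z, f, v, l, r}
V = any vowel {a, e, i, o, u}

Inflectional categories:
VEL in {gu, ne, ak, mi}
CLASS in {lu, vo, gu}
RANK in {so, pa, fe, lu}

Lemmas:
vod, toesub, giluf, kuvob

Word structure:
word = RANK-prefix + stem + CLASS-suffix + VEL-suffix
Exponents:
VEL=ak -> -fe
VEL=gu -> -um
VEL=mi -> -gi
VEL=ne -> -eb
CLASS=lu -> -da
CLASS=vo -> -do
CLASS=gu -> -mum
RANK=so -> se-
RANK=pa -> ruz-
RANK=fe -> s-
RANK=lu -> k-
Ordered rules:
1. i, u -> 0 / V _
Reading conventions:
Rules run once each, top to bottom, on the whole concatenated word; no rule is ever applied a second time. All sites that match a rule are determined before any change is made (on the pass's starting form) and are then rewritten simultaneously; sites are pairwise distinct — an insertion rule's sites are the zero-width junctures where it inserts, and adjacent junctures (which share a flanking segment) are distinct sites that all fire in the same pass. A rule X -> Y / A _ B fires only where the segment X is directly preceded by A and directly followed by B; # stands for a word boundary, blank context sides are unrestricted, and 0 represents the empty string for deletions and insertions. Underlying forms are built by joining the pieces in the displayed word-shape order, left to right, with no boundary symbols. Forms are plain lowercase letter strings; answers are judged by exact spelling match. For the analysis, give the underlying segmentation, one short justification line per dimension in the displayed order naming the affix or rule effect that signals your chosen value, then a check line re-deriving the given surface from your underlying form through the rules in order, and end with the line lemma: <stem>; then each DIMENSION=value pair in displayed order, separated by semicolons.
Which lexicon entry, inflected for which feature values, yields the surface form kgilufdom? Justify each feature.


underlying: k-giluf-do-um
VEL=gu - signalled by the affix -um
CLASS=vo - signalled by the affix -do
RANK=lu - signalled by the affix k-
check: kgilufdoum -> kgilufdom
lemma: giluf; VEL=gu; CLASS=vo; RANK=lu


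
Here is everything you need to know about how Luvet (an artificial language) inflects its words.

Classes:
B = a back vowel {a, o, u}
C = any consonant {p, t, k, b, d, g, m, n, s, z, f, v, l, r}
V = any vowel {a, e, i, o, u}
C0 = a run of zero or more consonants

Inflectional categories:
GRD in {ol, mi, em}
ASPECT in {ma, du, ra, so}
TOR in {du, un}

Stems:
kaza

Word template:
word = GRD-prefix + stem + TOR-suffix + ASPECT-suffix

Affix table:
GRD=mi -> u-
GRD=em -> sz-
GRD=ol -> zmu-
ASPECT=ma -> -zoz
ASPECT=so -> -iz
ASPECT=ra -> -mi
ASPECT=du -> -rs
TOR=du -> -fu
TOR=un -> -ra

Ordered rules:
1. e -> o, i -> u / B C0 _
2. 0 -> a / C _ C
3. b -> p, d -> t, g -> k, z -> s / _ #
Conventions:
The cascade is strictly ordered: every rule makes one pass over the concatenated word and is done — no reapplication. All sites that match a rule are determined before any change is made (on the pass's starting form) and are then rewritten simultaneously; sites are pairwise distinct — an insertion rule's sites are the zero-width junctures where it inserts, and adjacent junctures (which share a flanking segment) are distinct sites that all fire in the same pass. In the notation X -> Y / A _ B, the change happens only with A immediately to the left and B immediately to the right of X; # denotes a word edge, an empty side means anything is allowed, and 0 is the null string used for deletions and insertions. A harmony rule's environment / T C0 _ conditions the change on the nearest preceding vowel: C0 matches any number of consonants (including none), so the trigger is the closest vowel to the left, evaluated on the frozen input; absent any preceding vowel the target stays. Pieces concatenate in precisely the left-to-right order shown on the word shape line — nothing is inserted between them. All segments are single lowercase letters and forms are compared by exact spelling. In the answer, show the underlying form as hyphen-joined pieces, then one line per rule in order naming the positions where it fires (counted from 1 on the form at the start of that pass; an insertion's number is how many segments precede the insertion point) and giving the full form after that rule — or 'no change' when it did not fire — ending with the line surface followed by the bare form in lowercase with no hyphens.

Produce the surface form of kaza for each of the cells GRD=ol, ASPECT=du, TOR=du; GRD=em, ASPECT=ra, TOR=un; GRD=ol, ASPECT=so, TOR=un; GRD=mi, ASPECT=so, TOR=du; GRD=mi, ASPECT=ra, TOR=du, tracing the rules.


cell GRD=ol, ASPECT=du, TOR=du:
underlying: zmu-kaza-fu-rs
1. e -> o, i -> u / B C0 _: no change
2. 0 -> a / C _ C: inserts after position(s) 1, 10: zamukazafuras
3. b -> p, d -> t, g -> k, z -> s / _ #: no change
surface: zamukazafuras

cell GRD=em, ASPECT=ra, TOR=un:
underlying: sz-kaza-ra-mi
1. e -> o, i -> u / B C0 _: fires at position(s) 10: szkazaramu
2. 0 -> a / C _ C: inserts after position(s) 1, 2: sazakazaramu
3. b -> p, d -> t, g -> k, z -> s / _ #: no change
surface: sazakazaramu

cell GRD=ol, ASPECT=so, TOR=un:
underlying: zmu-kaza-ra-iz
1. e -> o, i -> u / B C0 _: fires at position(s) 10: zmukazarauz
2. 0 -> a / C _ C: inserts after position(s) 1: zamukazarauz
3. b -> p, d -> t, g -> k, z -> s / _ #: fires at position(s) 12: zamukazaraus
surface: zamukazaraus

cell GRD=mi, ASPECT=so, TOR=du:
underlying: u-kaza-fu-iz
1. e -> o, i -> u / B C0 _: fires at position(s) 8: ukazafuuz
2. 0 -> a / C _ C: no change
3. b -> p, d -> t, g -> k, z -> s / _ #: fires at position(s) 9: ukazafuus
surface: ukazafuus

cell GRD=mi, ASPECT=ra, TOR=du:
underlying: u-kaza-fu-mi
1. e -> o, i -> u / B C0 _: fires at position(s) 9: ukazafumu
2. 0 -> a / C _ C: no change
3. b -> p, d -> t, g -> k, z -> s / _ #: no change
surface: ukazafumu


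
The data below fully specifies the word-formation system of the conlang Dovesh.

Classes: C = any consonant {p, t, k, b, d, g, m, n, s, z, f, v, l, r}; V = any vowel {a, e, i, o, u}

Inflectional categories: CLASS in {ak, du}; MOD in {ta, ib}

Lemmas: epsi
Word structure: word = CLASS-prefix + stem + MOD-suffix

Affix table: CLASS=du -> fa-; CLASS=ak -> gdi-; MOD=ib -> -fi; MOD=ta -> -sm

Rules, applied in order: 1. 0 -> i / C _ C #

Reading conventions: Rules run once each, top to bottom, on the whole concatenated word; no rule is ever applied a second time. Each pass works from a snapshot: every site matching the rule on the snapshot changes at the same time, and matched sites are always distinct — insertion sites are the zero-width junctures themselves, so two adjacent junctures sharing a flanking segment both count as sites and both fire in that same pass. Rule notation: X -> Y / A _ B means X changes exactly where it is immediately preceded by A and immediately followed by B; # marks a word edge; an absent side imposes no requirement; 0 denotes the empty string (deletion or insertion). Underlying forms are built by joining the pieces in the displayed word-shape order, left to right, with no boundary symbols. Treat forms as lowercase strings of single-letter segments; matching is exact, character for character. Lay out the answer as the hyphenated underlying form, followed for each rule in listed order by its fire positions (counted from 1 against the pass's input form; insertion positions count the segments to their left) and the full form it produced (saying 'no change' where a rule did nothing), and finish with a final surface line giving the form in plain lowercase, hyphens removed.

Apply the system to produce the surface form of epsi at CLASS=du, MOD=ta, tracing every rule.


underlying: fa-epsi-sm
1. 0 -> i / C _ C #: inserts after position(s) 7: faepsisim
surface: faepsisim


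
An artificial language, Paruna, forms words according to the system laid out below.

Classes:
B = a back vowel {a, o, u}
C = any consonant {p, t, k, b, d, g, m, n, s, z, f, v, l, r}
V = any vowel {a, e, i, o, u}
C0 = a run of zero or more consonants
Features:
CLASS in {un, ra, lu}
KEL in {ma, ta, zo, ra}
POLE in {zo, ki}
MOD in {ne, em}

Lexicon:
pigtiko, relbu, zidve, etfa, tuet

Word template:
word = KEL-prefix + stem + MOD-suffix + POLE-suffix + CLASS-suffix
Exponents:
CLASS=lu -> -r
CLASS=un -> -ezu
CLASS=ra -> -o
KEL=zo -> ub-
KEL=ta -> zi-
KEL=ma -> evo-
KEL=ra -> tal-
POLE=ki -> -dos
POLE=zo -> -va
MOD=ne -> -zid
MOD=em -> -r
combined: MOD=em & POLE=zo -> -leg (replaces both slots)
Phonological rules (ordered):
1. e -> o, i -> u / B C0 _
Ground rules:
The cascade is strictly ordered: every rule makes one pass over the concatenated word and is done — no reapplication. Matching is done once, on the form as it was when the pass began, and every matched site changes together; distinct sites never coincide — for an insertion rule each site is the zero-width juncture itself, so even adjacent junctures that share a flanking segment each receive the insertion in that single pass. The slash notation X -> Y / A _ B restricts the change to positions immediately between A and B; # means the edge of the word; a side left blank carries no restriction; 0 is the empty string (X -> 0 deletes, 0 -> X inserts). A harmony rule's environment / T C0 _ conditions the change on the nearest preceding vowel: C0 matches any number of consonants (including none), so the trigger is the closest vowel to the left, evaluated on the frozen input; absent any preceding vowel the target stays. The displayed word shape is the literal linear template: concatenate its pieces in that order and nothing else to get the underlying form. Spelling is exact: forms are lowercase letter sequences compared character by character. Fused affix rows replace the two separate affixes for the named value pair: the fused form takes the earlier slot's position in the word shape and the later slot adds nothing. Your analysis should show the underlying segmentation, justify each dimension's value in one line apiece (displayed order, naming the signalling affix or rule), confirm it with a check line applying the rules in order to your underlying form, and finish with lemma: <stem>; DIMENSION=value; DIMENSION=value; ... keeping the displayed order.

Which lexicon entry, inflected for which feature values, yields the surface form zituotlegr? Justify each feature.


underlying: zi-tuet-leg-r
CLASS=lu - signalled by the affix -r
KEL=ta - signalled by the affix zi-
POLE=zo - signalled by the combined affix row
MOD=em - signalled by the combined affix row
check: zituetlegr -> zituotlegr
lemma: tuet; CLASS=lu; KEL=ta; POLE=zo; MOD=em


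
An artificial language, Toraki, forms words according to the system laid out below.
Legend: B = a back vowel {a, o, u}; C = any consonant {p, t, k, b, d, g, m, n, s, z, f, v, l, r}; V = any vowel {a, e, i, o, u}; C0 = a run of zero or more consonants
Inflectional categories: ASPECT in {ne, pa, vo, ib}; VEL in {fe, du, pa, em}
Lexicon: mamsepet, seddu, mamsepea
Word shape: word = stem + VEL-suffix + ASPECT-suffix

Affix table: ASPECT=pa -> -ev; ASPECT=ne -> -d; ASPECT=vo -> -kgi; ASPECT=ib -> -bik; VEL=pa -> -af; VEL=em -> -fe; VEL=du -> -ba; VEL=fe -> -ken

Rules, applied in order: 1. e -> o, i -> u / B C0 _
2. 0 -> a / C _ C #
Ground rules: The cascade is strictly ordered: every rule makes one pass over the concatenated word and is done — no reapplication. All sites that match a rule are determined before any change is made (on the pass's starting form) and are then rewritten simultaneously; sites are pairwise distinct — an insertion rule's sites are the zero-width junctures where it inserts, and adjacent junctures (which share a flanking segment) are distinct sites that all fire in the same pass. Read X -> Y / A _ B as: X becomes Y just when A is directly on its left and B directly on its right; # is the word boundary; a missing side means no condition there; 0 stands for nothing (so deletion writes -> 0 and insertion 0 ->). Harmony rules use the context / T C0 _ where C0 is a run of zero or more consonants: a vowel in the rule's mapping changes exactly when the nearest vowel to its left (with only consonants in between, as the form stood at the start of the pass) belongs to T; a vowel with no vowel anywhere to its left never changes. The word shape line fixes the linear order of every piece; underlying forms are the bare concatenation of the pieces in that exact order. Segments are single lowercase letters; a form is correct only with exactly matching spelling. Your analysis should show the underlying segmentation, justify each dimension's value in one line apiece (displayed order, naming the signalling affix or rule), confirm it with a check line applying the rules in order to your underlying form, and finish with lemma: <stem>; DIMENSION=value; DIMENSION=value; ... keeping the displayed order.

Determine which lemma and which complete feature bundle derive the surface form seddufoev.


underlying: seddu-fe-ev
ASPECT=pa - signalled by the affix -ev
VEL=em - signalled by the affix -fe
check: seddufeev -> seddufoev -> seddufoev
lemma: seddu; ASPECT=pa; VEL=em


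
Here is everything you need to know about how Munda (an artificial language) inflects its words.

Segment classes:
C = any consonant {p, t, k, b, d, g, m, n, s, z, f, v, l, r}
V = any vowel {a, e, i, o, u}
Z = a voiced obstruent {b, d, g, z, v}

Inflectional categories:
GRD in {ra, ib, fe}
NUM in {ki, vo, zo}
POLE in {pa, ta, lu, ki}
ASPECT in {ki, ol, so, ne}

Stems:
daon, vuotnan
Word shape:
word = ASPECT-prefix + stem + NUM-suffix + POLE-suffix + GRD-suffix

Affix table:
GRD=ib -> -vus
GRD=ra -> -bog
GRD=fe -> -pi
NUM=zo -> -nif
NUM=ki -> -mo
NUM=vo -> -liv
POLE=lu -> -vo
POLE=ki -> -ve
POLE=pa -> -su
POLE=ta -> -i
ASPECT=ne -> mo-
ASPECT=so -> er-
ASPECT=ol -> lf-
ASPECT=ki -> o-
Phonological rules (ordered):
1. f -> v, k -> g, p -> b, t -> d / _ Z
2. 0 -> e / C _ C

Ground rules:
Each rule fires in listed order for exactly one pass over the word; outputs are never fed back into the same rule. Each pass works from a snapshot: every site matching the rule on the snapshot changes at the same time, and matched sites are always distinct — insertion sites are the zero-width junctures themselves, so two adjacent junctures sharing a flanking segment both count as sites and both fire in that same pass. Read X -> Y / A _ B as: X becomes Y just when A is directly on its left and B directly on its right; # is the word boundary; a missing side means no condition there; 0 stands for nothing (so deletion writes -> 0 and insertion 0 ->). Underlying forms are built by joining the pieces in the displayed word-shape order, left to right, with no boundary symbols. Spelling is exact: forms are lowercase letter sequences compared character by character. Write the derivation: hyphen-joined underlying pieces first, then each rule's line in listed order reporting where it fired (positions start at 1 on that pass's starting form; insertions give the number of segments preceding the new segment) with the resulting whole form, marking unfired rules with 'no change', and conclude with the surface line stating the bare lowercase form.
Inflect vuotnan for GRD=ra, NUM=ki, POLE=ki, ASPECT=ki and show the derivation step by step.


underlying: o-vuotnan-mo-ve-bog
1. f -> v, k -> g, p -> b, t -> d / _ Z: no change
2. 0 -> e / C _ C: inserts after position(s) 5, 8: ovuotenanemovebog
surface: ovuotenanemovebog


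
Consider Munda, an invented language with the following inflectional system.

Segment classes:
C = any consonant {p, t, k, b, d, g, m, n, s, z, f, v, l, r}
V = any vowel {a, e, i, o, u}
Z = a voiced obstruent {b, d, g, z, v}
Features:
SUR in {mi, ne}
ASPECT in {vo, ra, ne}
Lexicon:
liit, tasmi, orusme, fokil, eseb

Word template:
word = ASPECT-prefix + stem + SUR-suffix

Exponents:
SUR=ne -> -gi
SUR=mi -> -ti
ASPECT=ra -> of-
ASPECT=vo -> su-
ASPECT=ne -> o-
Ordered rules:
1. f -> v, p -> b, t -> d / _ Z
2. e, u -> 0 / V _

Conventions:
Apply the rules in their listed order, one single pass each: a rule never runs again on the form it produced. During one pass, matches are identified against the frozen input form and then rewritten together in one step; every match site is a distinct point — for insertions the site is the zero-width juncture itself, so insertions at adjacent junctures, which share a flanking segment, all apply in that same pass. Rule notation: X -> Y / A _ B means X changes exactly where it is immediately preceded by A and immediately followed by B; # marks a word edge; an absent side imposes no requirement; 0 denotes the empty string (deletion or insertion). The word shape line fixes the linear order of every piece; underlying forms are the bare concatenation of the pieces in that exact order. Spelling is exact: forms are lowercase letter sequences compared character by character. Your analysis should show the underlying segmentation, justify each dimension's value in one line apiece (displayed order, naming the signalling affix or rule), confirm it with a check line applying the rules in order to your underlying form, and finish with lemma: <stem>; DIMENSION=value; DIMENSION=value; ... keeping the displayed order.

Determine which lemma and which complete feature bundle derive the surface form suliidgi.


underlying: su-liit-gi
SUR=ne - signalled by the affix -gi
ASPECT=vo - signalled by the affix su-
check: suliitgi -> suliidgi -> suliidgi
lemma: liit; SUR=ne; ASPECT=vo


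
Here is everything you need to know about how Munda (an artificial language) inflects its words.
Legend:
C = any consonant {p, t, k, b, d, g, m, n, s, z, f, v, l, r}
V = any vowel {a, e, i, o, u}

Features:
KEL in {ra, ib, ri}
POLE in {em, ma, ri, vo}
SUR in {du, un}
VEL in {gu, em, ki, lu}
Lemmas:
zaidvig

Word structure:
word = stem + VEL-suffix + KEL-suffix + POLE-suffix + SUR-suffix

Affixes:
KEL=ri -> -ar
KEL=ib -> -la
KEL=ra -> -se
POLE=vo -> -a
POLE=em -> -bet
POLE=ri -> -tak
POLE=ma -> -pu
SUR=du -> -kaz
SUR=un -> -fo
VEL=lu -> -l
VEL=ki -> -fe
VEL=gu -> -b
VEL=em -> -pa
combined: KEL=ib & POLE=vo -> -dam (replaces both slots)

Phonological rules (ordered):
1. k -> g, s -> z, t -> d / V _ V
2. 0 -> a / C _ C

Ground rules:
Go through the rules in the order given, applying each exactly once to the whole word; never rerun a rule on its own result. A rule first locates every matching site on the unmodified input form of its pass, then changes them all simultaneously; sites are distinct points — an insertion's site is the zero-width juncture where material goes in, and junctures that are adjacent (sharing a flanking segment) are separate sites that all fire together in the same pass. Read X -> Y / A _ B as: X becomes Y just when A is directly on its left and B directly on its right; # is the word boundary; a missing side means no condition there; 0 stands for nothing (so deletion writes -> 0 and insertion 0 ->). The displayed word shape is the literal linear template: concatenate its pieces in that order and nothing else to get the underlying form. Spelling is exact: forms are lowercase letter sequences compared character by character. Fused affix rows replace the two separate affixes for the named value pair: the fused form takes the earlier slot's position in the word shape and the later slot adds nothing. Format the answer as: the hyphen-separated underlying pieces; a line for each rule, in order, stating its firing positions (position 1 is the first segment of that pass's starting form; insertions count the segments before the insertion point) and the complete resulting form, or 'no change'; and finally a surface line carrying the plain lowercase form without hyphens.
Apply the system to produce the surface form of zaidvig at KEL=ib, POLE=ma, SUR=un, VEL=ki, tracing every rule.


underlying: zaidvig-fe-la-pu-fo
1. k -> g, s -> z, t -> d / V _ V: no change
2. 0 -> a / C _ C: inserts after position(s) 4, 7: zaidavigafelapufo
surface: zaidavigafelapufo


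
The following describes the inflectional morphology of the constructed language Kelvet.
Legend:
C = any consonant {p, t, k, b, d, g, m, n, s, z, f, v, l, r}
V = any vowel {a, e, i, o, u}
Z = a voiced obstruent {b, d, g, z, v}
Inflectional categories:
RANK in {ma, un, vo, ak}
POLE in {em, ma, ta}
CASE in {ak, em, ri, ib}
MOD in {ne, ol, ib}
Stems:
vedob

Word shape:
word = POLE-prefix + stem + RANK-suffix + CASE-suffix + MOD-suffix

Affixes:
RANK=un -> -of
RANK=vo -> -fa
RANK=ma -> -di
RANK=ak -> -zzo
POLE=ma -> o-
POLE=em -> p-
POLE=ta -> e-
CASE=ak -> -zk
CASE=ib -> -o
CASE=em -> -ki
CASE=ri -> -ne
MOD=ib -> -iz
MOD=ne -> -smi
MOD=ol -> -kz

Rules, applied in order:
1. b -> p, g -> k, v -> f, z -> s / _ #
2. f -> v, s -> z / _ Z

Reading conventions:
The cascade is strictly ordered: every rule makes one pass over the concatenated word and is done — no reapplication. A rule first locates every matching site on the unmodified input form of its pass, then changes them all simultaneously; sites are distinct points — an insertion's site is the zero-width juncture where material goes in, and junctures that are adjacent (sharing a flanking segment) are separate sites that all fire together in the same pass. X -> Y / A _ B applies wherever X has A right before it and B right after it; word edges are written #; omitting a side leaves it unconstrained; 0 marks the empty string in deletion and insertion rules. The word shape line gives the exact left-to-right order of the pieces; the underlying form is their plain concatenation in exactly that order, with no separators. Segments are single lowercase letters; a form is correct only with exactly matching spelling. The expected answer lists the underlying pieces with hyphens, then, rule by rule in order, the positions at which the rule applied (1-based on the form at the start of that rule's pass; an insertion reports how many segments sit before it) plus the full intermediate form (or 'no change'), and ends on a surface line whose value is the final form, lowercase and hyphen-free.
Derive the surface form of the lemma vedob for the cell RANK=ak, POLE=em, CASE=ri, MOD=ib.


underlying: p-vedob-zzo-ne-iz
1. b -> p, g -> k, v -> f, z -> s / _ #: fires at position(s) 13: pvedobzzoneis
2. f -> v, s -> z / _ Z: no change
surface: pvedobzzoneis


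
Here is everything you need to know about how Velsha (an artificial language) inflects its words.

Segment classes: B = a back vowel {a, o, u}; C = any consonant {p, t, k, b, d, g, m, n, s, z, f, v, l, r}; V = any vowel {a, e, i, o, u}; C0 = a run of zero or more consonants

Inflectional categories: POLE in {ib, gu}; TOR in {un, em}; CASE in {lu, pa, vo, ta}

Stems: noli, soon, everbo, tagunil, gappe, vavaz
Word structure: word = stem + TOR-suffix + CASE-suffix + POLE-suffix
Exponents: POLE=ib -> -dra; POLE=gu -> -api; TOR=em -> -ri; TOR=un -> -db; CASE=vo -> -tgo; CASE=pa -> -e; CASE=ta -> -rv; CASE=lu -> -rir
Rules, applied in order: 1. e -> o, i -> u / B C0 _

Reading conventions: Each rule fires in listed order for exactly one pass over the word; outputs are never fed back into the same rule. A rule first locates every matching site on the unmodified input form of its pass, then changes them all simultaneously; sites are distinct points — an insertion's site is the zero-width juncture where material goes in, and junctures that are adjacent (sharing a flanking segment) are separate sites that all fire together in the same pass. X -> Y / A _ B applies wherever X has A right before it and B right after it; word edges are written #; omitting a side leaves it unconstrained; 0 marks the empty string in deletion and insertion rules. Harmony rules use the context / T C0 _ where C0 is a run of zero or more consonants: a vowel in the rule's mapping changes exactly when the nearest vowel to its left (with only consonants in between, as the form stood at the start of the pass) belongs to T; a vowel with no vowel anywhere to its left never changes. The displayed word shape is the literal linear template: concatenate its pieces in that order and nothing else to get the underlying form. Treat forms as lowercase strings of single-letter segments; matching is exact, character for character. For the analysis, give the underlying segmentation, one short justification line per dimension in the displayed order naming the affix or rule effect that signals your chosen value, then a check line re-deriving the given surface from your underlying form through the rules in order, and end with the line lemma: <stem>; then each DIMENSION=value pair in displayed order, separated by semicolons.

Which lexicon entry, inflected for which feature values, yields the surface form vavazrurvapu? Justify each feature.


underlying: vavaz-ri-rv-api
POLE=gu - signalled by the affix -api
TOR=em - signalled by the affix -ri
CASE=ta - signalled by the affix -rv
check: vavazrirvapi -> vavazrurvapu
lemma: vavaz; POLE=gu; TOR=em; CASE=ta


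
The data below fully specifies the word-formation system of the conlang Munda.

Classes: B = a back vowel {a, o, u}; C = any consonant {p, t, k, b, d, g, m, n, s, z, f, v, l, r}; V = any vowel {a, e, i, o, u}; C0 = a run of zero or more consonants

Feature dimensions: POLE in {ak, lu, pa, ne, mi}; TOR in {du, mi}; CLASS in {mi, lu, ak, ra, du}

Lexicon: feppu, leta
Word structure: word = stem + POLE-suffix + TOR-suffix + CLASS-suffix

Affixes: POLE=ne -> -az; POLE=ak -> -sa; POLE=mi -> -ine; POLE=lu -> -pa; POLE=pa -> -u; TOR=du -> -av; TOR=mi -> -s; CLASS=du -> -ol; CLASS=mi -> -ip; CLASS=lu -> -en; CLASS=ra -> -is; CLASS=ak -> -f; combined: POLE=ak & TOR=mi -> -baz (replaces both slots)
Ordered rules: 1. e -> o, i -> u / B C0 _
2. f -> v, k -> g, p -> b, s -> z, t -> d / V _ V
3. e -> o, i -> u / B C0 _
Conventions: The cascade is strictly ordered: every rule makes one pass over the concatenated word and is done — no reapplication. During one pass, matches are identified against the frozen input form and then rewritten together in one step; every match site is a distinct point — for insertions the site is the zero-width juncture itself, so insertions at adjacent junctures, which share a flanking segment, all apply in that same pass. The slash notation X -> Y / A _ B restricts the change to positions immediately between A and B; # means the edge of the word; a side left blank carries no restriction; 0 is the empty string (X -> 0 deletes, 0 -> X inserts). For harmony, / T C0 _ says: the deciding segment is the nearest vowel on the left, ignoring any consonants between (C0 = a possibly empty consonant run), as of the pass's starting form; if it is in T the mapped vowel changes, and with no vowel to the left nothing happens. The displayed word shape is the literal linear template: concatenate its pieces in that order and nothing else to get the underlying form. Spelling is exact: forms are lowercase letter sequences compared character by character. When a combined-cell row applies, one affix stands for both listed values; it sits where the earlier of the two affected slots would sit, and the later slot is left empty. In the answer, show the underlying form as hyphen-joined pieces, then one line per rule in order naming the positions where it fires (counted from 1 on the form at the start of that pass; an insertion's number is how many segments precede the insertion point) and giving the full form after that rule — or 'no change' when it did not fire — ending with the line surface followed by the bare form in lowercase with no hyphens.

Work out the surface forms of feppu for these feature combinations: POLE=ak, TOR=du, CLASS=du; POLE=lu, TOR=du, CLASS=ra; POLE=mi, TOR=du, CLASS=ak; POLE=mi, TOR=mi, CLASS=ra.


cell POLE=ak, TOR=du, CLASS=du:
underlying: feppu-sa-av-ol
1. e -> o, i -> u / B C0 _: no change
2. f -> v, k -> g, p -> b, s -> z, t -> d / V _ V: fires at position(s) 6: feppuzaavol
3. e -> o, i -> u / B C0 _: no change
surface: feppuzaavol

cell POLE=lu, TOR=du, CLASS=ra:
underlying: feppu-pa-av-is
1. e -> o, i -> u / B C0 _: fires at position(s) 10: feppupaavus
2. f -> v, k -> g, p -> b, s -> z, t -> d / V _ V: fires at position(s) 6: feppubaavus
3. e -> o, i -> u / B C0 _: no change
surface: feppubaavus

cell POLE=mi, TOR=du, CLASS=ak:
underlying: feppu-ine-av-f
1. e -> o, i -> u / B C0 _: fires at position(s) 6: feppuuneavf
2. f -> v, k -> g, p -> b, s -> z, t -> d / V _ V: no change
3. e -> o, i -> u / B C0 _: fires at position(s) 8: feppuunoavf
surface: feppuunoavf

cell POLE=mi, TOR=mi, CLASS=ra:
underlying: feppu-ine-s-is
1. e -> o, i -> u / B C0 _: fires at position(s) 6: feppuunesis
2. f -> v, k -> g, p -> b, s -> z, t -> d / V _ V: fires at position(s) 9: feppuunezis
3. e -> o, i -> u / B C0 _: fires at position(s) 8: feppuunozis
surface: feppuunozis


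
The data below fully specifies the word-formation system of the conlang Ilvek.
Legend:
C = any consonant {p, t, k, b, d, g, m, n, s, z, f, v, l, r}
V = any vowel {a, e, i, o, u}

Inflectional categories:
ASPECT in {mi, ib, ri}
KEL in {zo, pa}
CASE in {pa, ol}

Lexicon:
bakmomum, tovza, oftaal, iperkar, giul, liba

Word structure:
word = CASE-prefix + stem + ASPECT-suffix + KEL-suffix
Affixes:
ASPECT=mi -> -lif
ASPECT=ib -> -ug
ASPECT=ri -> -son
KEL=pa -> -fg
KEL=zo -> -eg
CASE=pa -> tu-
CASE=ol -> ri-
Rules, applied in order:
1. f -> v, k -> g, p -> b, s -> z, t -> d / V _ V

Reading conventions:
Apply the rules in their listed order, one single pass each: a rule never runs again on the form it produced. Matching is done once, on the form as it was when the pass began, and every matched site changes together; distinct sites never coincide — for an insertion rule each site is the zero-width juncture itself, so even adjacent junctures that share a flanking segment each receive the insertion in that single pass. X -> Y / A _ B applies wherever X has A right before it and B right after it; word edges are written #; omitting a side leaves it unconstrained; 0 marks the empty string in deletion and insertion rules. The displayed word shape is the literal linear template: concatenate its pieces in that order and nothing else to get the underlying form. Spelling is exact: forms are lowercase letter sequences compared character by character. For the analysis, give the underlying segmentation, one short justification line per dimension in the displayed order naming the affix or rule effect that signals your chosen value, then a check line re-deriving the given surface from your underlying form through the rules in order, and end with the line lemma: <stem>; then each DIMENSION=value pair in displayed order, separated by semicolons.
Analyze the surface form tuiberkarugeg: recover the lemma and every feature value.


underlying: tu-iperkar-ug-eg
ASPECT=ib - signalled by the affix -ug
KEL=zo - signalled by the affix -eg
CASE=pa - signalled by the affix tu-
check: tuiperkarugeg -> tuiberkarugeg
lemma: iperkar; ASPECT=ib; KEL=zo; CASE=pa


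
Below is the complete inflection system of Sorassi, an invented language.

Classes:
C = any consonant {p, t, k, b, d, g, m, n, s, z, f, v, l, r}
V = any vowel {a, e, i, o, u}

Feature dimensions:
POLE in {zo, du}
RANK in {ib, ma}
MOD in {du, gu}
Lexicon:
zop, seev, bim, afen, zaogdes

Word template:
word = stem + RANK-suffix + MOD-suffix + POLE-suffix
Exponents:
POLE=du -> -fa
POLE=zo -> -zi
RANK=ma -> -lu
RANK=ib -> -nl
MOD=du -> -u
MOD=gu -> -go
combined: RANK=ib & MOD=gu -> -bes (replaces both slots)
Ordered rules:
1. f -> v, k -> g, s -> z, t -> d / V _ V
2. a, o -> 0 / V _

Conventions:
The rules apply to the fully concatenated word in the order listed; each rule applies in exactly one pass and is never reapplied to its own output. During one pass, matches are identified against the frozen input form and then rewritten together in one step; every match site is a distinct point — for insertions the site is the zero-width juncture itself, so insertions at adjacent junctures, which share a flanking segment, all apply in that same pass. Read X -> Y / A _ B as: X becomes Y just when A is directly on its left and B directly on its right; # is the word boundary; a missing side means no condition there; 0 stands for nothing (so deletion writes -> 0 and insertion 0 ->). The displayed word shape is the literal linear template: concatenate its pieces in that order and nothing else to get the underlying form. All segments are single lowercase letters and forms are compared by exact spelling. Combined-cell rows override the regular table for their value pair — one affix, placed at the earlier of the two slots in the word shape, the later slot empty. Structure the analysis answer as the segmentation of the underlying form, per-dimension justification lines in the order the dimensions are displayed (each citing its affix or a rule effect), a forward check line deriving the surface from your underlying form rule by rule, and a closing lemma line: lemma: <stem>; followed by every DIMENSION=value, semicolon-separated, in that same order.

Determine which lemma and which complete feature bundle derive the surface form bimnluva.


underlying: bim-nl-u-fa
POLE=du - signalled by the affix -fa
RANK=ib - signalled by the affix -nl
MOD=du - signalled by the affix -u
check: bimnlufa -> bimnluva -> bimnluva
lemma: bim; POLE=du; RANK=ib; MOD=du


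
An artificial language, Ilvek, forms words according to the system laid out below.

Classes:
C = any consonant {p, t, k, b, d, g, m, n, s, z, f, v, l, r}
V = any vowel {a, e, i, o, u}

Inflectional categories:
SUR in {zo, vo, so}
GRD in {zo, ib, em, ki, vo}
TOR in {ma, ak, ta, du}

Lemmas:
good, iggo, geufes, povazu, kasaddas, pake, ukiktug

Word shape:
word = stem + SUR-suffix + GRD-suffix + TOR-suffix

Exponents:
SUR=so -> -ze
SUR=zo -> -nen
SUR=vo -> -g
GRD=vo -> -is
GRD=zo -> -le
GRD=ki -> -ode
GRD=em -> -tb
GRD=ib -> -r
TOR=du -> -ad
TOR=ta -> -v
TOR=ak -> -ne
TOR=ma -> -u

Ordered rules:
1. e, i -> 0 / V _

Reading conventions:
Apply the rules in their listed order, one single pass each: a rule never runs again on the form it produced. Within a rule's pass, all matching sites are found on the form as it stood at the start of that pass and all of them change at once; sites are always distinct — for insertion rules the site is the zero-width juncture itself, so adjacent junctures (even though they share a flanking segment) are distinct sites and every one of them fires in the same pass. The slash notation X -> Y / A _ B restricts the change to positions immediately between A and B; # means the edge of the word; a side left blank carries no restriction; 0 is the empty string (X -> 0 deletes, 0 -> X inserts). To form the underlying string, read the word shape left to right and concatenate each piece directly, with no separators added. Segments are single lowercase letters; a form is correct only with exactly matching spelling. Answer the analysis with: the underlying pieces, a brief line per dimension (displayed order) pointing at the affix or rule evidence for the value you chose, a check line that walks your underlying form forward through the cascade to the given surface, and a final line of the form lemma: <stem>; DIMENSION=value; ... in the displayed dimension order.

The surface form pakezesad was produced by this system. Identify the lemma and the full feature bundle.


underlying: pake-ze-is-ad
SUR=so - signalled by the affix -ze
GRD=vo - signalled by the affix -is
TOR=du - signalled by the affix -ad
check: pakezeisad -> pakezesad
lemma: pake; SUR=so; GRD=vo; TOR=du


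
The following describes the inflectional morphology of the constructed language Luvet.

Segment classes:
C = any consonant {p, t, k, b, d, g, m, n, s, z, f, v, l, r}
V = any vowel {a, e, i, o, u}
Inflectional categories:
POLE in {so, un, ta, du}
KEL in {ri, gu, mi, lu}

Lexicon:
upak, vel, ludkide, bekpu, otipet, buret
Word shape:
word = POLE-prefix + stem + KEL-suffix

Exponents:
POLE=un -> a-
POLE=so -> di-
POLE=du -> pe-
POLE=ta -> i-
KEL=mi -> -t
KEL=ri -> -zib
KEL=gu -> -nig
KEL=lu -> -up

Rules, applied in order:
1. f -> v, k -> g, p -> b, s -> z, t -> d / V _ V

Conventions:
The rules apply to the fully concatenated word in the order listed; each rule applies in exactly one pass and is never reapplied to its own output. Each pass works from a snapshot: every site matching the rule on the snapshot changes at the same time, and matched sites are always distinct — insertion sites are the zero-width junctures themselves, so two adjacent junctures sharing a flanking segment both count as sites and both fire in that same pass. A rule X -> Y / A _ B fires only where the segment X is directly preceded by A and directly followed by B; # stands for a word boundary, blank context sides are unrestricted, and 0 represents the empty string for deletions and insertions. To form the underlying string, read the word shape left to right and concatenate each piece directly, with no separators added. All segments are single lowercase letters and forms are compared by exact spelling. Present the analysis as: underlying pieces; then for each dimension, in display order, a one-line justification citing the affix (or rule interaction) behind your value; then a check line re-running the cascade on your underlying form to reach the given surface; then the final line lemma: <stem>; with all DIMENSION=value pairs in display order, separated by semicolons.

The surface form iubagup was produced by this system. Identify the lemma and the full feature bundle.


underlying: i-upak-up
POLE=ta - signalled by the affix i-
KEL=lu - signalled by the affix -up
check: iupakup -> iubagup
lemma: upak; POLE=ta; KEL=lu
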